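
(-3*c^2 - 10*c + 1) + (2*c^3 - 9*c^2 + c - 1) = 2*c^3 - 12*c^2 - 9*c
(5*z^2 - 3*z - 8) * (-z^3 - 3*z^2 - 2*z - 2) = -5*z^5 - 12*z^4 + 7*z^3 + 20*z^2 + 22*z + 16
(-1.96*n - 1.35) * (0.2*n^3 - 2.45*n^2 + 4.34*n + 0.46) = -0.392*n^4 + 4.532*n^3 - 5.1989*n^2 - 6.7606*n - 0.621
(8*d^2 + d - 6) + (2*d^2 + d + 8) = 10*d^2 + 2*d + 2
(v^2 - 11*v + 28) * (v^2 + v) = v^4 - 10*v^3 + 17*v^2 + 28*v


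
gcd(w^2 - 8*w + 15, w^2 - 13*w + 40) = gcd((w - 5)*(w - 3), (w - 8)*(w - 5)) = w - 5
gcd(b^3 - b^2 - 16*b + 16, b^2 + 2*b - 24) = b - 4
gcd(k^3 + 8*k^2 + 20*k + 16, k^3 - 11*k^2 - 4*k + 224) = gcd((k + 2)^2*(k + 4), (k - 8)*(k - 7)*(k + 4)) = k + 4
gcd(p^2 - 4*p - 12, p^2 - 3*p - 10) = p + 2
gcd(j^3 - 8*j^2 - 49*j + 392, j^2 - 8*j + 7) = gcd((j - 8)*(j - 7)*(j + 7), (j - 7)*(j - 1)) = j - 7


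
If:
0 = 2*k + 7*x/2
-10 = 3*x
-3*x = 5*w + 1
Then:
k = 35/6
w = 9/5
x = -10/3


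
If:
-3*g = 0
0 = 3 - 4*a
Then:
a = 3/4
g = 0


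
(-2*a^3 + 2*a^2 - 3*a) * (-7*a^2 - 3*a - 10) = 14*a^5 - 8*a^4 + 35*a^3 - 11*a^2 + 30*a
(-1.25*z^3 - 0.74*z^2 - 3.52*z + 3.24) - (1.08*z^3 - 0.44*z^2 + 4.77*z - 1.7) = -2.33*z^3 - 0.3*z^2 - 8.29*z + 4.94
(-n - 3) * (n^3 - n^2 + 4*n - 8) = -n^4 - 2*n^3 - n^2 - 4*n + 24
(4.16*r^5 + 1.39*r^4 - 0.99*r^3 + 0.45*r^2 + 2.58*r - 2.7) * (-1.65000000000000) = -6.864*r^5 - 2.2935*r^4 + 1.6335*r^3 - 0.7425*r^2 - 4.257*r + 4.455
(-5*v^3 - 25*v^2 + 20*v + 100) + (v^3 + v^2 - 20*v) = -4*v^3 - 24*v^2 + 100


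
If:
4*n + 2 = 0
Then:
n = -1/2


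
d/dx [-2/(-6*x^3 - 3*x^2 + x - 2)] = 2*(-18*x^2 - 6*x + 1)/(6*x^3 + 3*x^2 - x + 2)^2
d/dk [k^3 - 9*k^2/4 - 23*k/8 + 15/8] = 3*k^2 - 9*k/2 - 23/8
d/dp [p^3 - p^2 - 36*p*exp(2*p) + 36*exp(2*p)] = 3*p^2 - 72*p*exp(2*p) - 2*p + 36*exp(2*p)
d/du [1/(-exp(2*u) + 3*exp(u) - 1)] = (2*exp(u) - 3)*exp(u)/(exp(2*u) - 3*exp(u) + 1)^2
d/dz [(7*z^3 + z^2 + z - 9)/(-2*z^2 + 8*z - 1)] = (-14*z^4 + 112*z^3 - 11*z^2 - 38*z + 71)/(4*z^4 - 32*z^3 + 68*z^2 - 16*z + 1)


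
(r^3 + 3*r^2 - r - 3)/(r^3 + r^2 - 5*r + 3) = (r + 1)/(r - 1)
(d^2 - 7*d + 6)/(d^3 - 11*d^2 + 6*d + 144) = (d - 1)/(d^2 - 5*d - 24)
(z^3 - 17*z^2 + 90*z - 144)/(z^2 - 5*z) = (z^3 - 17*z^2 + 90*z - 144)/(z*(z - 5))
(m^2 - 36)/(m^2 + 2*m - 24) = (m - 6)/(m - 4)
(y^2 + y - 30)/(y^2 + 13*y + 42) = (y - 5)/(y + 7)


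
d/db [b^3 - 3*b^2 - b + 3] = 3*b^2 - 6*b - 1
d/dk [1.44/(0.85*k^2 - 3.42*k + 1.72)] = (4.9248 - 2.448*k)/(0.85*k^2 - 3.42*k + 1.72)^2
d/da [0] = 0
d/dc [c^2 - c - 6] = 2*c - 1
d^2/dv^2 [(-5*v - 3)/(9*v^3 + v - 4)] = 2*(-(5*v + 3)*(27*v^2 + 1)^2 + (135*v^2 + 27*v*(5*v + 3) + 5)*(9*v^3 + v - 4))/(9*v^3 + v - 4)^3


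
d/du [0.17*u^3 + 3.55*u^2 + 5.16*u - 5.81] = 0.51*u^2 + 7.1*u + 5.16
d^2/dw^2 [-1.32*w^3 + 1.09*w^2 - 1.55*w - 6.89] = 2.18 - 7.92*w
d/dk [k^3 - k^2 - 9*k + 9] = 3*k^2 - 2*k - 9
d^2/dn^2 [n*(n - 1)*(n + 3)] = 6*n + 4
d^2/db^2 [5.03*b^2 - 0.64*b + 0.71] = 10.0600000000000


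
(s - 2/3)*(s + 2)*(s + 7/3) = s^3 + 11*s^2/3 + 16*s/9 - 28/9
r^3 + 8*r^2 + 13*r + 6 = (r + 1)^2*(r + 6)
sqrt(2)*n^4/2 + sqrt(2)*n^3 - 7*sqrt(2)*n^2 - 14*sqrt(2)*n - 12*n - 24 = (n + 2)*(n - 3*sqrt(2))*(n + 2*sqrt(2))*(sqrt(2)*n/2 + 1)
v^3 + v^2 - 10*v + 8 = (v - 2)*(v - 1)*(v + 4)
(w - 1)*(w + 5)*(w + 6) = w^3 + 10*w^2 + 19*w - 30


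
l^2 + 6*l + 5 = (l + 1)*(l + 5)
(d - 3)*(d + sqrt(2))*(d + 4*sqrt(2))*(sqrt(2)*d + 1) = sqrt(2)*d^4 - 3*sqrt(2)*d^3 + 11*d^3 - 33*d^2 + 13*sqrt(2)*d^2 - 39*sqrt(2)*d + 8*d - 24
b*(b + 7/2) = b^2 + 7*b/2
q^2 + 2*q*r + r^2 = (q + r)^2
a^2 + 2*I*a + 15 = (a - 3*I)*(a + 5*I)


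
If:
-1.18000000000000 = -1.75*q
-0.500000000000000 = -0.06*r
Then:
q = 0.67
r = 8.33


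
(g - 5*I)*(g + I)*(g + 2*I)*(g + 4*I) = g^4 + 2*I*g^3 + 21*g^2 + 62*I*g - 40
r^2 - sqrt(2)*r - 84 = (r - 7*sqrt(2))*(r + 6*sqrt(2))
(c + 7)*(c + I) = c^2 + 7*c + I*c + 7*I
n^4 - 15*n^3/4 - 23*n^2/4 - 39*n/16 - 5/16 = (n - 5)*(n + 1/4)*(n + 1/2)^2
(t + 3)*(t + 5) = t^2 + 8*t + 15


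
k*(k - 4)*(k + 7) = k^3 + 3*k^2 - 28*k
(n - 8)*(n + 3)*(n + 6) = n^3 + n^2 - 54*n - 144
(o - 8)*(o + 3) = o^2 - 5*o - 24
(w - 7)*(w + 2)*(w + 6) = w^3 + w^2 - 44*w - 84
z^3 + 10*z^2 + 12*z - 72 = (z - 2)*(z + 6)^2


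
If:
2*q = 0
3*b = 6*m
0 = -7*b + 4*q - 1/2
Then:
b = -1/14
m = -1/28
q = 0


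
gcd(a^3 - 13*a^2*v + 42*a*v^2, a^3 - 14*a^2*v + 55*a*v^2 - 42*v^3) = a^2 - 13*a*v + 42*v^2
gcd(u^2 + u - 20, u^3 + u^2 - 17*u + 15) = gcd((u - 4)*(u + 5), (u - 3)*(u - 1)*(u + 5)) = u + 5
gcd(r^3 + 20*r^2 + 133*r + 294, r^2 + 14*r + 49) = r^2 + 14*r + 49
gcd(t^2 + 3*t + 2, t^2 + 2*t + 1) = t + 1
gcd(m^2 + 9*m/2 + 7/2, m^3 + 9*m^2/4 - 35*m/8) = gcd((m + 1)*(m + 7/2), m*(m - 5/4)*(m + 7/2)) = m + 7/2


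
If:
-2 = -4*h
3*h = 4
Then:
No Solution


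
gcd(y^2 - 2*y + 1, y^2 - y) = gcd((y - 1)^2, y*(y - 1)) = y - 1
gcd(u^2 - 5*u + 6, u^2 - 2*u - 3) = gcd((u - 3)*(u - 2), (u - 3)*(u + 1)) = u - 3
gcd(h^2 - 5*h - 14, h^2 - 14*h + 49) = h - 7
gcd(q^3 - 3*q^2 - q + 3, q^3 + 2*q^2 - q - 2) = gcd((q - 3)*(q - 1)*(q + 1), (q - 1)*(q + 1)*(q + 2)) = q^2 - 1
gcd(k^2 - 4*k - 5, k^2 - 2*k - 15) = k - 5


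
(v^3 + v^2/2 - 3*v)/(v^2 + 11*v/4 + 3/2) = 2*v*(2*v - 3)/(4*v + 3)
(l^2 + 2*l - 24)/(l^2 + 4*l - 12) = (l - 4)/(l - 2)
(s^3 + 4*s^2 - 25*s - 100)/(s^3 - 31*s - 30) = (s^2 - s - 20)/(s^2 - 5*s - 6)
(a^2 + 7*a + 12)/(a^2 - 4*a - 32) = (a + 3)/(a - 8)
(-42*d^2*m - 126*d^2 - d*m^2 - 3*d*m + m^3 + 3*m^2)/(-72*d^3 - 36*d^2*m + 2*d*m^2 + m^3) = (7*d*m + 21*d - m^2 - 3*m)/(12*d^2 + 4*d*m - m^2)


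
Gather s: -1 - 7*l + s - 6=-7*l + s - 7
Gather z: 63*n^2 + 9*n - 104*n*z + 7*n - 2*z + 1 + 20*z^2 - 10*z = 63*n^2 + 16*n + 20*z^2 + z*(-104*n - 12) + 1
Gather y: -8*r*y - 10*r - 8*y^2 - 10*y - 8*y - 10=-10*r - 8*y^2 + y*(-8*r - 18) - 10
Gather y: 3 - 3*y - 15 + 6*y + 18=3*y + 6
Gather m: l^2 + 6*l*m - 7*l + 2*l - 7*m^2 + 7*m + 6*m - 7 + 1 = l^2 - 5*l - 7*m^2 + m*(6*l + 13) - 6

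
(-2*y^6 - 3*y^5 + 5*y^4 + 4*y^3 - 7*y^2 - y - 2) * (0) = 0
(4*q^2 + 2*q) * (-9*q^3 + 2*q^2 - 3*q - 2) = -36*q^5 - 10*q^4 - 8*q^3 - 14*q^2 - 4*q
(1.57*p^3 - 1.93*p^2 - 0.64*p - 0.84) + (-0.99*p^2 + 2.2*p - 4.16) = 1.57*p^3 - 2.92*p^2 + 1.56*p - 5.0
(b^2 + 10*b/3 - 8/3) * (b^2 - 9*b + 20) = b^4 - 17*b^3/3 - 38*b^2/3 + 272*b/3 - 160/3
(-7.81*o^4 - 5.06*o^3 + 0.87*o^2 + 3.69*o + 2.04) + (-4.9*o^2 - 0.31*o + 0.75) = -7.81*o^4 - 5.06*o^3 - 4.03*o^2 + 3.38*o + 2.79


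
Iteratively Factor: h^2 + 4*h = (h + 4)*(h)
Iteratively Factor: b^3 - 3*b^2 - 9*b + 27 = (b - 3)*(b^2 - 9) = (b - 3)*(b + 3)*(b - 3)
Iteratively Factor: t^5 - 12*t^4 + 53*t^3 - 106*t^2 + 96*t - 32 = (t - 4)*(t^4 - 8*t^3 + 21*t^2 - 22*t + 8) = (t - 4)*(t - 1)*(t^3 - 7*t^2 + 14*t - 8) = (t - 4)*(t - 1)^2*(t^2 - 6*t + 8) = (t - 4)*(t - 2)*(t - 1)^2*(t - 4)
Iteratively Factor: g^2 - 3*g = (g)*(g - 3)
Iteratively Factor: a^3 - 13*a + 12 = (a - 1)*(a^2 + a - 12) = (a - 1)*(a + 4)*(a - 3)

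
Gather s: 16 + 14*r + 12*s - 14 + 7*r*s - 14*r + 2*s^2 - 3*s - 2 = 2*s^2 + s*(7*r + 9)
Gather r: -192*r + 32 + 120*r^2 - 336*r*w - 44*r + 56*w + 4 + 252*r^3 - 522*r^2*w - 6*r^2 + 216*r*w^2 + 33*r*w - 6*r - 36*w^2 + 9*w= 252*r^3 + r^2*(114 - 522*w) + r*(216*w^2 - 303*w - 242) - 36*w^2 + 65*w + 36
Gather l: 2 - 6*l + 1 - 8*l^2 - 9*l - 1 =-8*l^2 - 15*l + 2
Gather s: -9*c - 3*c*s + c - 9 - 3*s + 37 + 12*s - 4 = -8*c + s*(9 - 3*c) + 24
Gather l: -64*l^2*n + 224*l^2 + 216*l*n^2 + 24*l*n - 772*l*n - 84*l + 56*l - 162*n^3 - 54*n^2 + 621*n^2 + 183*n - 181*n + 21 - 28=l^2*(224 - 64*n) + l*(216*n^2 - 748*n - 28) - 162*n^3 + 567*n^2 + 2*n - 7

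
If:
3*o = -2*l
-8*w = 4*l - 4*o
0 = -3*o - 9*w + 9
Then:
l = -18/19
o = 12/19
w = 15/19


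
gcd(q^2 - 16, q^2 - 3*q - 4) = q - 4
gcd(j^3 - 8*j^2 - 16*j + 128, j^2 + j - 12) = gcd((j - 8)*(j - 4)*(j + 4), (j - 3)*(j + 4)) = j + 4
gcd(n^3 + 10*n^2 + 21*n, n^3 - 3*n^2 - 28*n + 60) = 1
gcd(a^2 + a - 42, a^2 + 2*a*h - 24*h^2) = 1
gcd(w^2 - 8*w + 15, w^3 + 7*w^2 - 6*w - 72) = w - 3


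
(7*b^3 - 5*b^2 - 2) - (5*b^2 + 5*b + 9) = 7*b^3 - 10*b^2 - 5*b - 11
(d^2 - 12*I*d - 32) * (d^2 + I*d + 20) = d^4 - 11*I*d^3 - 272*I*d - 640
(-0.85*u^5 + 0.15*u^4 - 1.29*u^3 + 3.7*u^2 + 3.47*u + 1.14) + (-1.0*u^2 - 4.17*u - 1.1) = -0.85*u^5 + 0.15*u^4 - 1.29*u^3 + 2.7*u^2 - 0.7*u + 0.0399999999999998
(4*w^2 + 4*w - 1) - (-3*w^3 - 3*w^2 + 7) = 3*w^3 + 7*w^2 + 4*w - 8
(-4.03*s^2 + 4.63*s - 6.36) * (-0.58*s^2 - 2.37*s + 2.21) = 2.3374*s^4 + 6.8657*s^3 - 16.1906*s^2 + 25.3055*s - 14.0556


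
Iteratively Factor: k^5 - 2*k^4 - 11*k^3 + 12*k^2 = (k - 4)*(k^4 + 2*k^3 - 3*k^2) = k*(k - 4)*(k^3 + 2*k^2 - 3*k) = k^2*(k - 4)*(k^2 + 2*k - 3) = k^2*(k - 4)*(k - 1)*(k + 3)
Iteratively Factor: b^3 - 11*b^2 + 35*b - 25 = (b - 1)*(b^2 - 10*b + 25) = (b - 5)*(b - 1)*(b - 5)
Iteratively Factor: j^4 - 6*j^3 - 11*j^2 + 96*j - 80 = (j - 1)*(j^3 - 5*j^2 - 16*j + 80) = (j - 1)*(j + 4)*(j^2 - 9*j + 20) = (j - 4)*(j - 1)*(j + 4)*(j - 5)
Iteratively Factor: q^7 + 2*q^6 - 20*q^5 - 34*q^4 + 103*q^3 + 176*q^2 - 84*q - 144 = (q - 3)*(q^6 + 5*q^5 - 5*q^4 - 49*q^3 - 44*q^2 + 44*q + 48) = (q - 3)*(q - 1)*(q^5 + 6*q^4 + q^3 - 48*q^2 - 92*q - 48) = (q - 3)*(q - 1)*(q + 2)*(q^4 + 4*q^3 - 7*q^2 - 34*q - 24) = (q - 3)^2*(q - 1)*(q + 2)*(q^3 + 7*q^2 + 14*q + 8) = (q - 3)^2*(q - 1)*(q + 2)*(q + 4)*(q^2 + 3*q + 2) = (q - 3)^2*(q - 1)*(q + 1)*(q + 2)*(q + 4)*(q + 2)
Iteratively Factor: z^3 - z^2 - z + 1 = (z + 1)*(z^2 - 2*z + 1) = (z - 1)*(z + 1)*(z - 1)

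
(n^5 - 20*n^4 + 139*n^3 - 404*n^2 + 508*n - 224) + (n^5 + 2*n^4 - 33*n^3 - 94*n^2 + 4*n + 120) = 2*n^5 - 18*n^4 + 106*n^3 - 498*n^2 + 512*n - 104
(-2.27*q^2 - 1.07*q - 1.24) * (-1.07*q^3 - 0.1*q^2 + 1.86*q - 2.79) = 2.4289*q^5 + 1.3719*q^4 - 2.7884*q^3 + 4.4671*q^2 + 0.6789*q + 3.4596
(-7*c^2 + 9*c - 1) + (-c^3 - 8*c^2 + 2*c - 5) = -c^3 - 15*c^2 + 11*c - 6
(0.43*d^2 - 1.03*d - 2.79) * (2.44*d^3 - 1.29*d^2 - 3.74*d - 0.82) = 1.0492*d^5 - 3.0679*d^4 - 7.0871*d^3 + 7.0987*d^2 + 11.2792*d + 2.2878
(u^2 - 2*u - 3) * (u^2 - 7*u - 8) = u^4 - 9*u^3 + 3*u^2 + 37*u + 24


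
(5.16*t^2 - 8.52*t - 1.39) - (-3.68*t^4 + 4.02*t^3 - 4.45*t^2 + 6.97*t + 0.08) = 3.68*t^4 - 4.02*t^3 + 9.61*t^2 - 15.49*t - 1.47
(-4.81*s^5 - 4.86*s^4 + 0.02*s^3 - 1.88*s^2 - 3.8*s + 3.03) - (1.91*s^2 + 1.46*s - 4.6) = -4.81*s^5 - 4.86*s^4 + 0.02*s^3 - 3.79*s^2 - 5.26*s + 7.63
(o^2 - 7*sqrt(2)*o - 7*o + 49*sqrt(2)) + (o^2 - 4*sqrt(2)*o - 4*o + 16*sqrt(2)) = 2*o^2 - 11*sqrt(2)*o - 11*o + 65*sqrt(2)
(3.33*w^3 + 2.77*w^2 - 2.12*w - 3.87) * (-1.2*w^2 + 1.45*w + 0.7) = -3.996*w^5 + 1.5045*w^4 + 8.8915*w^3 + 3.509*w^2 - 7.0955*w - 2.709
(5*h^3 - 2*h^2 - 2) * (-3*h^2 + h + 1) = -15*h^5 + 11*h^4 + 3*h^3 + 4*h^2 - 2*h - 2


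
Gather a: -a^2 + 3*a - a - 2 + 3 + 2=-a^2 + 2*a + 3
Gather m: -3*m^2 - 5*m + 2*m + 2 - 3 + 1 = -3*m^2 - 3*m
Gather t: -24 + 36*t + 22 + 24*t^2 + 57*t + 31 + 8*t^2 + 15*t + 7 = 32*t^2 + 108*t + 36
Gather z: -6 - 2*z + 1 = -2*z - 5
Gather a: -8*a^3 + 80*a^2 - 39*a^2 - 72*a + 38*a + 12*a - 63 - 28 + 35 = -8*a^3 + 41*a^2 - 22*a - 56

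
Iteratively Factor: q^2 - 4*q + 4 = (q - 2)*(q - 2)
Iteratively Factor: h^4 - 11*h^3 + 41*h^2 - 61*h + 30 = (h - 2)*(h^3 - 9*h^2 + 23*h - 15) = (h - 5)*(h - 2)*(h^2 - 4*h + 3) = (h - 5)*(h - 2)*(h - 1)*(h - 3)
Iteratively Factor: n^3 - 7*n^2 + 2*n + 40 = (n - 5)*(n^2 - 2*n - 8) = (n - 5)*(n + 2)*(n - 4)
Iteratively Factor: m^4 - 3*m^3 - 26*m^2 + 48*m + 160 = (m - 4)*(m^3 + m^2 - 22*m - 40) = (m - 4)*(m + 4)*(m^2 - 3*m - 10) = (m - 5)*(m - 4)*(m + 4)*(m + 2)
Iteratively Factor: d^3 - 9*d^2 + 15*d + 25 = (d - 5)*(d^2 - 4*d - 5) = (d - 5)^2*(d + 1)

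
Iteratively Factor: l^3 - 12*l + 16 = (l - 2)*(l^2 + 2*l - 8) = (l - 2)^2*(l + 4)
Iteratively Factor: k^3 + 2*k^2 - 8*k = (k + 4)*(k^2 - 2*k) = k*(k + 4)*(k - 2)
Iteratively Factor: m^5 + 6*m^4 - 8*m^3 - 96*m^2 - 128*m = (m)*(m^4 + 6*m^3 - 8*m^2 - 96*m - 128) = m*(m + 2)*(m^3 + 4*m^2 - 16*m - 64) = m*(m - 4)*(m + 2)*(m^2 + 8*m + 16) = m*(m - 4)*(m + 2)*(m + 4)*(m + 4)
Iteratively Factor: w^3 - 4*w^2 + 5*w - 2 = (w - 1)*(w^2 - 3*w + 2) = (w - 1)^2*(w - 2)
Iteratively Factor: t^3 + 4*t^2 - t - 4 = (t - 1)*(t^2 + 5*t + 4) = (t - 1)*(t + 1)*(t + 4)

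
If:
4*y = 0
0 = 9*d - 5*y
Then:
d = 0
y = 0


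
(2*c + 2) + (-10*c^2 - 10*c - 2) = -10*c^2 - 8*c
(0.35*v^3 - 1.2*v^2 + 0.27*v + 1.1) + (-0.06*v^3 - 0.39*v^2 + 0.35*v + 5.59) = 0.29*v^3 - 1.59*v^2 + 0.62*v + 6.69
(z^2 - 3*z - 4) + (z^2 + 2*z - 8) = 2*z^2 - z - 12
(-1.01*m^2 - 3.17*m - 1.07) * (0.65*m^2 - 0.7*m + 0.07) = -0.6565*m^4 - 1.3535*m^3 + 1.4528*m^2 + 0.5271*m - 0.0749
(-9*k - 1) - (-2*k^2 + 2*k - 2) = 2*k^2 - 11*k + 1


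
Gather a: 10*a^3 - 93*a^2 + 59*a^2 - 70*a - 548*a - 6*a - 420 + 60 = 10*a^3 - 34*a^2 - 624*a - 360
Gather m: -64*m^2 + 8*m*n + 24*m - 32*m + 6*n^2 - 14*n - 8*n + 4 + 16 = -64*m^2 + m*(8*n - 8) + 6*n^2 - 22*n + 20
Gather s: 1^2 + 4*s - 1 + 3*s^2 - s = 3*s^2 + 3*s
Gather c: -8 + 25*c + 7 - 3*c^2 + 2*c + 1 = -3*c^2 + 27*c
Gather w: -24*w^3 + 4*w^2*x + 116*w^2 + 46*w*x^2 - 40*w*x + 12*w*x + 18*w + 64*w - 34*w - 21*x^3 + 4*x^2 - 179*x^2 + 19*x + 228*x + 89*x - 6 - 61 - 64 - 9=-24*w^3 + w^2*(4*x + 116) + w*(46*x^2 - 28*x + 48) - 21*x^3 - 175*x^2 + 336*x - 140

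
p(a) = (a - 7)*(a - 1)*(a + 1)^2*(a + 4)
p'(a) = (a - 7)*(a - 1)*(a + 1)^2 + (a - 7)*(a - 1)*(a + 4)*(2*a + 2) + (a - 7)*(a + 1)^2*(a + 4) + (a - 1)*(a + 1)^2*(a + 4) = 5*a^4 - 8*a^3 - 96*a^2 - 52*a + 31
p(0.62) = 29.40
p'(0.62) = -39.31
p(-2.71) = 135.89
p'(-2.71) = -104.21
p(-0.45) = 11.60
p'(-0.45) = 35.89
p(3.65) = -1468.45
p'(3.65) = -939.33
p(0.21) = 33.06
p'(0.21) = 15.78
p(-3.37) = 160.36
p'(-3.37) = 67.06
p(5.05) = -2616.07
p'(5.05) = -458.25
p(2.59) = -595.54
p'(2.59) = -661.66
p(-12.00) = -239096.00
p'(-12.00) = 104335.00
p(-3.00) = 160.00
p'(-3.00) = -56.00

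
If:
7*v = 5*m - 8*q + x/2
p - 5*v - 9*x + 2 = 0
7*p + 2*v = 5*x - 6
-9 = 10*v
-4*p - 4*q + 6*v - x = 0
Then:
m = -21053/5800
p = -53/580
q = -3333/2320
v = -9/10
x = 413/580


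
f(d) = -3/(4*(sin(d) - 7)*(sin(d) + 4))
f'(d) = 3*cos(d)/(4*(sin(d) - 7)*(sin(d) + 4)^2) + 3*cos(d)/(4*(sin(d) - 7)^2*(sin(d) + 4)) = 3*(2*sin(d) - 3)*cos(d)/(4*(sin(d) - 7)^2*(sin(d) + 4)^2)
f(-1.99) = 0.03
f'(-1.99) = 0.00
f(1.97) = 0.03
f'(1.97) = 0.00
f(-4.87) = 0.03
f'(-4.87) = -0.00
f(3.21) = 0.03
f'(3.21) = 0.00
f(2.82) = 0.03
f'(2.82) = 0.00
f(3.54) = 0.03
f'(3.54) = 0.00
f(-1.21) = 0.03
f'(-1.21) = -0.00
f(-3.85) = 0.03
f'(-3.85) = 0.00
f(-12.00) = 0.03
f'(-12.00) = 0.00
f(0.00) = 0.03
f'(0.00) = 0.00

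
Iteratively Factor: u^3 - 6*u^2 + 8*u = (u - 4)*(u^2 - 2*u) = (u - 4)*(u - 2)*(u)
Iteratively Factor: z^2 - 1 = (z + 1)*(z - 1)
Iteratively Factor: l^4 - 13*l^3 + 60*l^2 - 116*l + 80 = (l - 4)*(l^3 - 9*l^2 + 24*l - 20) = (l - 5)*(l - 4)*(l^2 - 4*l + 4) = (l - 5)*(l - 4)*(l - 2)*(l - 2)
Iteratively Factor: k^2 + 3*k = (k)*(k + 3)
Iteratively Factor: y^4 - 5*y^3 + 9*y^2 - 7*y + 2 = (y - 1)*(y^3 - 4*y^2 + 5*y - 2) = (y - 1)^2*(y^2 - 3*y + 2) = (y - 2)*(y - 1)^2*(y - 1)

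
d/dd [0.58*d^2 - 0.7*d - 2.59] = 1.16*d - 0.7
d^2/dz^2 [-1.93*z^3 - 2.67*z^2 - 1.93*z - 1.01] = -11.58*z - 5.34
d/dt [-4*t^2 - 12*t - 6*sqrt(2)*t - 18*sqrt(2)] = -8*t - 12 - 6*sqrt(2)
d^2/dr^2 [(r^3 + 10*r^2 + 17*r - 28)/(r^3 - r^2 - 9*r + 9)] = 2*(11*r^3 + 111*r^2 + 297*r + 333)/(r^6 - 27*r^4 + 243*r^2 - 729)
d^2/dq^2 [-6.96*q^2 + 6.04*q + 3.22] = -13.9200000000000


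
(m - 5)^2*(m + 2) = m^3 - 8*m^2 + 5*m + 50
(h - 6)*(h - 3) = h^2 - 9*h + 18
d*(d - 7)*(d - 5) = d^3 - 12*d^2 + 35*d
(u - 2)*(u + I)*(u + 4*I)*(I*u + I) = I*u^4 - 5*u^3 - I*u^3 + 5*u^2 - 6*I*u^2 + 10*u + 4*I*u + 8*I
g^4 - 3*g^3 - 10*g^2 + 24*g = g*(g - 4)*(g - 2)*(g + 3)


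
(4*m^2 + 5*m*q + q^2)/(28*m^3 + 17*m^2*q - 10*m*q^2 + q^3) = (4*m + q)/(28*m^2 - 11*m*q + q^2)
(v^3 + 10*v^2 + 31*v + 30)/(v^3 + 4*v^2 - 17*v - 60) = (v + 2)/(v - 4)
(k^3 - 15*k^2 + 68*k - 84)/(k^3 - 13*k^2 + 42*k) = (k - 2)/k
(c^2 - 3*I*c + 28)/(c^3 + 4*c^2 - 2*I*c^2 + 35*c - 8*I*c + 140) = (c + 4*I)/(c^2 + c*(4 + 5*I) + 20*I)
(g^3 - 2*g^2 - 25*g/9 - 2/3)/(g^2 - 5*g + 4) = (9*g^3 - 18*g^2 - 25*g - 6)/(9*(g^2 - 5*g + 4))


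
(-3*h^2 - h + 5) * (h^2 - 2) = -3*h^4 - h^3 + 11*h^2 + 2*h - 10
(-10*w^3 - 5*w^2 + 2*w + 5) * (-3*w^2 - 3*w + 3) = 30*w^5 + 45*w^4 - 21*w^3 - 36*w^2 - 9*w + 15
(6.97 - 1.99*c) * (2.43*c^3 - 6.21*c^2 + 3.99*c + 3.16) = -4.8357*c^4 + 29.295*c^3 - 51.2238*c^2 + 21.5219*c + 22.0252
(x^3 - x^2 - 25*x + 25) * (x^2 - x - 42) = x^5 - 2*x^4 - 66*x^3 + 92*x^2 + 1025*x - 1050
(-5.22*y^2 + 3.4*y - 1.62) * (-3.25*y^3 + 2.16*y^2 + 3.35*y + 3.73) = 16.965*y^5 - 22.3252*y^4 - 4.878*y^3 - 11.5798*y^2 + 7.255*y - 6.0426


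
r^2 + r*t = r*(r + t)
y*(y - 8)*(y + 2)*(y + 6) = y^4 - 52*y^2 - 96*y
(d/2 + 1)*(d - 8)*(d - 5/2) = d^3/2 - 17*d^2/4 - d/2 + 20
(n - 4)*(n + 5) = n^2 + n - 20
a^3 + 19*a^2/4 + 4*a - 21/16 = (a - 1/4)*(a + 3/2)*(a + 7/2)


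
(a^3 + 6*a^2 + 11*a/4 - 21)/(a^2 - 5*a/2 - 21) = (a^2 + 5*a/2 - 6)/(a - 6)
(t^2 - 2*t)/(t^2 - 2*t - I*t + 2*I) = t/(t - I)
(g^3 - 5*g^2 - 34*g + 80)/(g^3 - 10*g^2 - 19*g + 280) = (g - 2)/(g - 7)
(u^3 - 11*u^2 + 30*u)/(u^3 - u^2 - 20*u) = (u - 6)/(u + 4)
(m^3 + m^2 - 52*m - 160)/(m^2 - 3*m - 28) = (m^2 - 3*m - 40)/(m - 7)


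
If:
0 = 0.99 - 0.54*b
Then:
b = 1.83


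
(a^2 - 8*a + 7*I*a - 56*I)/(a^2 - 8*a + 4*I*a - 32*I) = (a + 7*I)/(a + 4*I)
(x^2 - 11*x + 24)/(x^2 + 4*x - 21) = (x - 8)/(x + 7)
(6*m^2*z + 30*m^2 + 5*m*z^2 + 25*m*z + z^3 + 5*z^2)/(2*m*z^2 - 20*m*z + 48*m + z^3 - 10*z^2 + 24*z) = (3*m*z + 15*m + z^2 + 5*z)/(z^2 - 10*z + 24)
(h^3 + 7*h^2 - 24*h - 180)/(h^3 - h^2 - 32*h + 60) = (h + 6)/(h - 2)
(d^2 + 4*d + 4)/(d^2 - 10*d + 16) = (d^2 + 4*d + 4)/(d^2 - 10*d + 16)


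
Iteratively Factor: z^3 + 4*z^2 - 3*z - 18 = (z - 2)*(z^2 + 6*z + 9) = (z - 2)*(z + 3)*(z + 3)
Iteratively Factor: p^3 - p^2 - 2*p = (p - 2)*(p^2 + p) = p*(p - 2)*(p + 1)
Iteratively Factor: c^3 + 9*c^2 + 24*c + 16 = (c + 4)*(c^2 + 5*c + 4) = (c + 4)^2*(c + 1)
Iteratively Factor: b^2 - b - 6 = (b - 3)*(b + 2)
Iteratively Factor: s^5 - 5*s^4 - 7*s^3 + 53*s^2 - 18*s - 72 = (s + 3)*(s^4 - 8*s^3 + 17*s^2 + 2*s - 24) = (s - 4)*(s + 3)*(s^3 - 4*s^2 + s + 6) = (s - 4)*(s - 2)*(s + 3)*(s^2 - 2*s - 3) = (s - 4)*(s - 3)*(s - 2)*(s + 3)*(s + 1)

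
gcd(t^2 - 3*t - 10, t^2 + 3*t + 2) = t + 2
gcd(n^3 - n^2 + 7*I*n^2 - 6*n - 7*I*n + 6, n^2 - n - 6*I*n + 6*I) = n - 1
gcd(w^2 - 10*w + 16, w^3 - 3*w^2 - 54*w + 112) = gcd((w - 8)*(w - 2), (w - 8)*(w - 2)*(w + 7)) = w^2 - 10*w + 16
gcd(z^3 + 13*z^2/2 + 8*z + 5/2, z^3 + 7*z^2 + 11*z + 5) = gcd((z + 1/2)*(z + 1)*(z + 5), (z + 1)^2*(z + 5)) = z^2 + 6*z + 5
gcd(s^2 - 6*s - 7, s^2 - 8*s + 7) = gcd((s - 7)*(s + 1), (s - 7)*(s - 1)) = s - 7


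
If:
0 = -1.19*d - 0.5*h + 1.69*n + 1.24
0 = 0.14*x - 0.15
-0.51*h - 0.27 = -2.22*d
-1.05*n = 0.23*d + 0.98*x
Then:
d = -0.05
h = -0.75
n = -0.99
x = 1.07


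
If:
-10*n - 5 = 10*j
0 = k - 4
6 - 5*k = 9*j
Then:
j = -14/9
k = 4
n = 19/18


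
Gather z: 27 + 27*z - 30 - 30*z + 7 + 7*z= 4*z + 4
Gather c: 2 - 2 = 0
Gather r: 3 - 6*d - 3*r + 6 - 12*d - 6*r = -18*d - 9*r + 9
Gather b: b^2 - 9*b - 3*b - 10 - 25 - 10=b^2 - 12*b - 45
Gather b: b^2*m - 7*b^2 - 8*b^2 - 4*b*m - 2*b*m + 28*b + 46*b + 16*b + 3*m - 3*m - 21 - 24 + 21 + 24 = b^2*(m - 15) + b*(90 - 6*m)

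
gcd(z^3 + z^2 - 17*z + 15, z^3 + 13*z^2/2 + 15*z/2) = z + 5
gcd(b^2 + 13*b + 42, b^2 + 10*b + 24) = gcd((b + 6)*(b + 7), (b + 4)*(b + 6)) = b + 6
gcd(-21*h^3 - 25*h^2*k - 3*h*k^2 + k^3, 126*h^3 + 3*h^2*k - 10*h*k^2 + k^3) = 21*h^2 + 4*h*k - k^2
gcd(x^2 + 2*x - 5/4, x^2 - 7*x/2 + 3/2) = x - 1/2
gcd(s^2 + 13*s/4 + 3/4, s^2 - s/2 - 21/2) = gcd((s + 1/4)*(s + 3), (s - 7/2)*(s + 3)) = s + 3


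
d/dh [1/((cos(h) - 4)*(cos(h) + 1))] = (2*cos(h) - 3)*sin(h)/((cos(h) - 4)^2*(cos(h) + 1)^2)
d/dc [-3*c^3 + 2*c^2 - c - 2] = -9*c^2 + 4*c - 1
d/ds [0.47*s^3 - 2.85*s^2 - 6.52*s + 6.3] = 1.41*s^2 - 5.7*s - 6.52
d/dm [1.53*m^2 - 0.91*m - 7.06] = 3.06*m - 0.91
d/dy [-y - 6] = -1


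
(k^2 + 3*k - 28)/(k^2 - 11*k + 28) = (k + 7)/(k - 7)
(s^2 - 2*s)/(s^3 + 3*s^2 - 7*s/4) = 4*(s - 2)/(4*s^2 + 12*s - 7)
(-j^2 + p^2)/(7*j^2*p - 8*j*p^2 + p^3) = (j + p)/(p*(-7*j + p))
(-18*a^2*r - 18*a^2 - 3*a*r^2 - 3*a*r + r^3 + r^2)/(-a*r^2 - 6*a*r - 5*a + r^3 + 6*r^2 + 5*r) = (-18*a^2 - 3*a*r + r^2)/(-a*r - 5*a + r^2 + 5*r)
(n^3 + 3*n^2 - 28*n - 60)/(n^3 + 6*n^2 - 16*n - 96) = (n^2 - 3*n - 10)/(n^2 - 16)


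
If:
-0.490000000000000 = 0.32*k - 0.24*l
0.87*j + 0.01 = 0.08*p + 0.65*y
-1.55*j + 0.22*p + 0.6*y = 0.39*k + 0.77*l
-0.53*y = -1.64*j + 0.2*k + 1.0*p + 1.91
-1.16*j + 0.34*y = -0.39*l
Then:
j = 0.21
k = -1.38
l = 0.21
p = -1.54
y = 0.49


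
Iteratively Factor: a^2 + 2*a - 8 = (a + 4)*(a - 2)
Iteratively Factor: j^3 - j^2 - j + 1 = (j - 1)*(j^2 - 1) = (j - 1)*(j + 1)*(j - 1)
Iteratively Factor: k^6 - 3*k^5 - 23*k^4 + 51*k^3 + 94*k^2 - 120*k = (k + 2)*(k^5 - 5*k^4 - 13*k^3 + 77*k^2 - 60*k) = k*(k + 2)*(k^4 - 5*k^3 - 13*k^2 + 77*k - 60) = k*(k + 2)*(k + 4)*(k^3 - 9*k^2 + 23*k - 15) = k*(k - 1)*(k + 2)*(k + 4)*(k^2 - 8*k + 15) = k*(k - 3)*(k - 1)*(k + 2)*(k + 4)*(k - 5)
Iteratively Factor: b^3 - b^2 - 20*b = (b + 4)*(b^2 - 5*b) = (b - 5)*(b + 4)*(b)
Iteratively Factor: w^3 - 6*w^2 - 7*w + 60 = (w - 4)*(w^2 - 2*w - 15) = (w - 5)*(w - 4)*(w + 3)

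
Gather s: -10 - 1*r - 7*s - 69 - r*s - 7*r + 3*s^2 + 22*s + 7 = -8*r + 3*s^2 + s*(15 - r) - 72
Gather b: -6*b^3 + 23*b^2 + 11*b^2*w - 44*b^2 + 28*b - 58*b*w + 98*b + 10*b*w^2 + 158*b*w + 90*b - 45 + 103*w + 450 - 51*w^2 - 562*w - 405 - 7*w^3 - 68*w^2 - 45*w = -6*b^3 + b^2*(11*w - 21) + b*(10*w^2 + 100*w + 216) - 7*w^3 - 119*w^2 - 504*w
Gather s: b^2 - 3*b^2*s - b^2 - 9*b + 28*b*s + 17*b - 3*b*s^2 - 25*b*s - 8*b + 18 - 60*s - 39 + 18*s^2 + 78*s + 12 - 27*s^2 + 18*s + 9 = s^2*(-3*b - 9) + s*(-3*b^2 + 3*b + 36)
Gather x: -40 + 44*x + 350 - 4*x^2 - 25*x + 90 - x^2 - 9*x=-5*x^2 + 10*x + 400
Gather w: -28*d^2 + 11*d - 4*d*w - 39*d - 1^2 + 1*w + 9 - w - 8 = -28*d^2 - 4*d*w - 28*d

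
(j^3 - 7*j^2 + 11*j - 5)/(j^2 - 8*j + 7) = (j^2 - 6*j + 5)/(j - 7)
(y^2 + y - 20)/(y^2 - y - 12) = (y + 5)/(y + 3)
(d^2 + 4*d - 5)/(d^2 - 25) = (d - 1)/(d - 5)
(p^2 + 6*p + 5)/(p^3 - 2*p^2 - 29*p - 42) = (p^2 + 6*p + 5)/(p^3 - 2*p^2 - 29*p - 42)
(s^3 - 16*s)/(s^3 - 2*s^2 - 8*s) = (s + 4)/(s + 2)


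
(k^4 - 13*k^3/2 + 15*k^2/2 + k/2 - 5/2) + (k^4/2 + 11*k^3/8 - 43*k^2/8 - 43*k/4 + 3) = 3*k^4/2 - 41*k^3/8 + 17*k^2/8 - 41*k/4 + 1/2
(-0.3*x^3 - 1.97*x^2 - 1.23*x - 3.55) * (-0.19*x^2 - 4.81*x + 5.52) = 0.057*x^5 + 1.8173*x^4 + 8.0534*x^3 - 4.2836*x^2 + 10.2859*x - 19.596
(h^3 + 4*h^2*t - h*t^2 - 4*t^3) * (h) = h^4 + 4*h^3*t - h^2*t^2 - 4*h*t^3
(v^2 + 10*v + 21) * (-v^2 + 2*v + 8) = -v^4 - 8*v^3 + 7*v^2 + 122*v + 168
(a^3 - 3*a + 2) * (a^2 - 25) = a^5 - 28*a^3 + 2*a^2 + 75*a - 50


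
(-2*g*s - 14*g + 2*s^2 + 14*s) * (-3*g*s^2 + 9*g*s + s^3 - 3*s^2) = 6*g^2*s^3 + 24*g^2*s^2 - 126*g^2*s - 8*g*s^4 - 32*g*s^3 + 168*g*s^2 + 2*s^5 + 8*s^4 - 42*s^3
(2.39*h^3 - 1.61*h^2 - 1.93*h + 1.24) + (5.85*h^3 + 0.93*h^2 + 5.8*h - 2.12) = 8.24*h^3 - 0.68*h^2 + 3.87*h - 0.88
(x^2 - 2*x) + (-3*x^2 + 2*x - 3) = -2*x^2 - 3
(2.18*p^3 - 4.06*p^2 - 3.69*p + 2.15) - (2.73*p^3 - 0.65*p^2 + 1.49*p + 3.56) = -0.55*p^3 - 3.41*p^2 - 5.18*p - 1.41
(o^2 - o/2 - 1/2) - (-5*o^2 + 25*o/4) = 6*o^2 - 27*o/4 - 1/2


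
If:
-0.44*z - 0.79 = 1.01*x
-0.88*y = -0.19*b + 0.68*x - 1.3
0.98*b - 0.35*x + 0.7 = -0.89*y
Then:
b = -0.38568075905991*z - 2.4113283068491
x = -0.435643564356436*z - 0.782178217821782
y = 0.253361681296583*z + 1.56105546570168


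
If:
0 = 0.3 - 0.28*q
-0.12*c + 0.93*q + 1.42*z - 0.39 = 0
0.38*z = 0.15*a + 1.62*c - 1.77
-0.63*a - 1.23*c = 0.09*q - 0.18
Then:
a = -2.26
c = 1.23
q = 1.07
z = -0.32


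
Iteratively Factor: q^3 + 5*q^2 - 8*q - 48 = (q + 4)*(q^2 + q - 12) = (q + 4)^2*(q - 3)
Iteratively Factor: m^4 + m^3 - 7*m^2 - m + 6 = (m - 2)*(m^3 + 3*m^2 - m - 3) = (m - 2)*(m - 1)*(m^2 + 4*m + 3) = (m - 2)*(m - 1)*(m + 3)*(m + 1)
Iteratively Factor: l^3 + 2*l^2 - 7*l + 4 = (l - 1)*(l^2 + 3*l - 4) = (l - 1)*(l + 4)*(l - 1)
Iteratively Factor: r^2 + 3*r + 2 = (r + 1)*(r + 2)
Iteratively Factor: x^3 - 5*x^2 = (x)*(x^2 - 5*x) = x*(x - 5)*(x)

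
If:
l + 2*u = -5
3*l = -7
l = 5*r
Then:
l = -7/3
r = -7/15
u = -4/3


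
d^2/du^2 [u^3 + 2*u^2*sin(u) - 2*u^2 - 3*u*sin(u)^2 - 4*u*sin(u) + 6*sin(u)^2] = -2*u^2*sin(u) + 4*u*sin(u) + 8*u*cos(u) - 6*u*cos(2*u) + 6*u + 4*sin(u) - 6*sin(2*u) - 8*cos(u) + 12*cos(2*u) - 4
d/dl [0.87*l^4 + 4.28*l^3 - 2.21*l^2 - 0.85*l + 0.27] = 3.48*l^3 + 12.84*l^2 - 4.42*l - 0.85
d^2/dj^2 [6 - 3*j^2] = -6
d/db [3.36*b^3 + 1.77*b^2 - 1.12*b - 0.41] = 10.08*b^2 + 3.54*b - 1.12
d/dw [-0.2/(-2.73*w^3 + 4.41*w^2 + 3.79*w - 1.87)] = (-1.638*w^2 + 1.764*w + 0.758)/(2.73*w^3 - 4.41*w^2 - 3.79*w + 1.87)^2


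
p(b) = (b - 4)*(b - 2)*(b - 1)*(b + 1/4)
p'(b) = (b - 4)*(b - 2)*(b - 1) + (b - 4)*(b - 2)*(b + 1/4) + (b - 4)*(b - 1)*(b + 1/4) + (b - 2)*(b - 1)*(b + 1/4)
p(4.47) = 19.01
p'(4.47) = 57.66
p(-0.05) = -1.74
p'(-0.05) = -5.78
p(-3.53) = 618.72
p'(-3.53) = -519.27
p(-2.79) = 313.10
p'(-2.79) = -317.35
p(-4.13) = 991.97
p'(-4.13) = -732.87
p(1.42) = 1.05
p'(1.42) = 0.91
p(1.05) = 0.18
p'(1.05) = 3.53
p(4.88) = 50.45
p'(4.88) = 97.68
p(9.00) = 2590.00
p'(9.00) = 1491.75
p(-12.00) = 34216.00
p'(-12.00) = -10126.50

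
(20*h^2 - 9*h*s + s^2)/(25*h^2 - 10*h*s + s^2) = (-4*h + s)/(-5*h + s)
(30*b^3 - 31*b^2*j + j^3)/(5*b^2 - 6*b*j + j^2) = 6*b + j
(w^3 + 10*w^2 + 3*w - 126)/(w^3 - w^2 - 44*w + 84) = (w^2 + 3*w - 18)/(w^2 - 8*w + 12)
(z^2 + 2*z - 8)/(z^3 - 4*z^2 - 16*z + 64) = (z - 2)/(z^2 - 8*z + 16)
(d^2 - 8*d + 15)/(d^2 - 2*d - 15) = (d - 3)/(d + 3)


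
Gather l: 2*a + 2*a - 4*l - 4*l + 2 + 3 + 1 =4*a - 8*l + 6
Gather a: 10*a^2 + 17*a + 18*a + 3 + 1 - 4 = 10*a^2 + 35*a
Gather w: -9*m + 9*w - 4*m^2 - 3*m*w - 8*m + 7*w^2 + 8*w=-4*m^2 - 17*m + 7*w^2 + w*(17 - 3*m)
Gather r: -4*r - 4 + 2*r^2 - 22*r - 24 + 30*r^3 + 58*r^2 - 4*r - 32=30*r^3 + 60*r^2 - 30*r - 60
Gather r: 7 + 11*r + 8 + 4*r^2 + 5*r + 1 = 4*r^2 + 16*r + 16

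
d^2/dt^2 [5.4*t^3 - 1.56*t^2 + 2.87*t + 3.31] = 32.4*t - 3.12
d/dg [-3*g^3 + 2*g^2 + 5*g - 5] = -9*g^2 + 4*g + 5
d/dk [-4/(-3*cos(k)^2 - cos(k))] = 4*(sin(k)/cos(k)^2 + 6*tan(k))/(3*cos(k) + 1)^2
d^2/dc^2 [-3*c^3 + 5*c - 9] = -18*c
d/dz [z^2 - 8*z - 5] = 2*z - 8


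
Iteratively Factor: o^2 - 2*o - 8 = (o - 4)*(o + 2)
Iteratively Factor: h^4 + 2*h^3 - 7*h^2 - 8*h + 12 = (h - 2)*(h^3 + 4*h^2 + h - 6) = (h - 2)*(h + 2)*(h^2 + 2*h - 3) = (h - 2)*(h - 1)*(h + 2)*(h + 3)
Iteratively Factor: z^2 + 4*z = (z)*(z + 4)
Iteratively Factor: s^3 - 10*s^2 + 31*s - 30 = (s - 5)*(s^2 - 5*s + 6) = (s - 5)*(s - 3)*(s - 2)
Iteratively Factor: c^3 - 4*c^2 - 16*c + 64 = (c - 4)*(c^2 - 16) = (c - 4)^2*(c + 4)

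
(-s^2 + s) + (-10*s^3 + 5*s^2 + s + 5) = -10*s^3 + 4*s^2 + 2*s + 5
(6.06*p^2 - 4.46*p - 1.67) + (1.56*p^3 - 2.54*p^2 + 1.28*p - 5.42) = 1.56*p^3 + 3.52*p^2 - 3.18*p - 7.09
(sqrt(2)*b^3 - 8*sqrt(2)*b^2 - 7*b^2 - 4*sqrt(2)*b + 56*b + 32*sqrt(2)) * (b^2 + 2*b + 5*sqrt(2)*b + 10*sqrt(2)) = sqrt(2)*b^5 - 6*sqrt(2)*b^4 + 3*b^4 - 55*sqrt(2)*b^3 - 18*b^3 - 88*b^2 + 234*sqrt(2)*b^2 + 240*b + 624*sqrt(2)*b + 640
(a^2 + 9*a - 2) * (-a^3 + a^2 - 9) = -a^5 - 8*a^4 + 11*a^3 - 11*a^2 - 81*a + 18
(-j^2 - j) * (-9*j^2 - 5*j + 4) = 9*j^4 + 14*j^3 + j^2 - 4*j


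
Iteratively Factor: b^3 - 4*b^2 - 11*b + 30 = (b + 3)*(b^2 - 7*b + 10) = (b - 2)*(b + 3)*(b - 5)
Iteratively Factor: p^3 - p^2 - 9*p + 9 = (p - 1)*(p^2 - 9) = (p - 1)*(p + 3)*(p - 3)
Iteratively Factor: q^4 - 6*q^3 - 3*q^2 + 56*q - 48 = (q - 1)*(q^3 - 5*q^2 - 8*q + 48) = (q - 4)*(q - 1)*(q^2 - q - 12) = (q - 4)*(q - 1)*(q + 3)*(q - 4)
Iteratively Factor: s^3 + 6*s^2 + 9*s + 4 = (s + 4)*(s^2 + 2*s + 1) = (s + 1)*(s + 4)*(s + 1)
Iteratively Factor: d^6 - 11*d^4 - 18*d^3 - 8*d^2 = (d)*(d^5 - 11*d^3 - 18*d^2 - 8*d) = d*(d + 1)*(d^4 - d^3 - 10*d^2 - 8*d) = d*(d - 4)*(d + 1)*(d^3 + 3*d^2 + 2*d) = d*(d - 4)*(d + 1)*(d + 2)*(d^2 + d) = d^2*(d - 4)*(d + 1)*(d + 2)*(d + 1)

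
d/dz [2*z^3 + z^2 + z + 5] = 6*z^2 + 2*z + 1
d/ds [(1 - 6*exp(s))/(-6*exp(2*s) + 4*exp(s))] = (-9*exp(2*s) + 3*exp(s) - 1)*exp(-s)/(9*exp(2*s) - 12*exp(s) + 4)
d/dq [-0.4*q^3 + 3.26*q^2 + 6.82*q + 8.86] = -1.2*q^2 + 6.52*q + 6.82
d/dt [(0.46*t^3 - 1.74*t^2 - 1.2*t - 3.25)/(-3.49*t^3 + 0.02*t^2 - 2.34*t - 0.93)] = (-6.0634*t^4 - 10.5288*t^3 - 31.2153*t^2 + 3.3664*t - 6.489)/(12.1801*t^6 - 0.1396*t^5 + 16.3336*t^4 + 6.3978*t^3 + 5.4384*t^2 + 4.3524*t + 0.8649)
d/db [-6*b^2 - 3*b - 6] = -12*b - 3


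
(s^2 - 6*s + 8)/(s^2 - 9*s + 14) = (s - 4)/(s - 7)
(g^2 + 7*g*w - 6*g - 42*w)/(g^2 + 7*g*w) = (g - 6)/g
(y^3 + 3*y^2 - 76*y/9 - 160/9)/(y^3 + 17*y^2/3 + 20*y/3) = (y - 8/3)/y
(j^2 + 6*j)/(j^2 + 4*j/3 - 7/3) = 3*j*(j + 6)/(3*j^2 + 4*j - 7)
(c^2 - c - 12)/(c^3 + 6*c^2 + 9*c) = (c - 4)/(c*(c + 3))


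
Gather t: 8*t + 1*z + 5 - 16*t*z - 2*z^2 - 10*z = t*(8 - 16*z) - 2*z^2 - 9*z + 5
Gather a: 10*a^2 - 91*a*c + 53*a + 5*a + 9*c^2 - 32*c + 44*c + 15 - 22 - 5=10*a^2 + a*(58 - 91*c) + 9*c^2 + 12*c - 12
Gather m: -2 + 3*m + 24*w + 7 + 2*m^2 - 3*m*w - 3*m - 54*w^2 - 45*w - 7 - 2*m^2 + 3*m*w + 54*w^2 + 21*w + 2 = 0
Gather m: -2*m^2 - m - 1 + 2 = -2*m^2 - m + 1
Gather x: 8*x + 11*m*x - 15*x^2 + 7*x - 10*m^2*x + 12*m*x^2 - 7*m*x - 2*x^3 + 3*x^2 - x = -2*x^3 + x^2*(12*m - 12) + x*(-10*m^2 + 4*m + 14)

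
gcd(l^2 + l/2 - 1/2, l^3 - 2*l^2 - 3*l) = l + 1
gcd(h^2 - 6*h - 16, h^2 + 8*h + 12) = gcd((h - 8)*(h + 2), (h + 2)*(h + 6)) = h + 2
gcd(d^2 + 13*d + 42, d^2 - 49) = d + 7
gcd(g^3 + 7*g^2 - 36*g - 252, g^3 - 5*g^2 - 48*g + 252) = g^2 + g - 42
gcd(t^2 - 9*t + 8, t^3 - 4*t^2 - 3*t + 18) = 1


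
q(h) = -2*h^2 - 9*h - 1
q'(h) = -4*h - 9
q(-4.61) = -2.01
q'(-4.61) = 9.44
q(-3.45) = 6.24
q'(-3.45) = 4.80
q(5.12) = -99.51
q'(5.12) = -29.48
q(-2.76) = 8.60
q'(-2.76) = 2.04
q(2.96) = -45.16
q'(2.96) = -20.84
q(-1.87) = 8.84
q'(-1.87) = -1.52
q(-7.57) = -47.48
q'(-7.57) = 21.28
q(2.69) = -39.68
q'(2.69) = -19.76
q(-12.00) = -181.00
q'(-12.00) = 39.00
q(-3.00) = 8.00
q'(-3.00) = 3.00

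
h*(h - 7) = h^2 - 7*h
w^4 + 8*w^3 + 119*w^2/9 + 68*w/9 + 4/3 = (w + 1/3)*(w + 2/3)*(w + 1)*(w + 6)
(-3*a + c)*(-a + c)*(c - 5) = 3*a^2*c - 15*a^2 - 4*a*c^2 + 20*a*c + c^3 - 5*c^2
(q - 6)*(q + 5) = q^2 - q - 30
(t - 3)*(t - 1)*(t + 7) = t^3 + 3*t^2 - 25*t + 21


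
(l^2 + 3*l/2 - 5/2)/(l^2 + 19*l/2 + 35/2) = (l - 1)/(l + 7)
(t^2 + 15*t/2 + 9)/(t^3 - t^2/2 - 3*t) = (t + 6)/(t*(t - 2))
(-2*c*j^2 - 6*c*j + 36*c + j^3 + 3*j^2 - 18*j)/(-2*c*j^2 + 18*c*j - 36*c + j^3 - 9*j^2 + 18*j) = (j + 6)/(j - 6)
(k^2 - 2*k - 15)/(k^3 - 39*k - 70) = (-k^2 + 2*k + 15)/(-k^3 + 39*k + 70)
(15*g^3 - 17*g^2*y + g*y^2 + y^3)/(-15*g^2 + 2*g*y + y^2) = -g + y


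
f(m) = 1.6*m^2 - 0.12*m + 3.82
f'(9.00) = 28.68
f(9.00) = 132.34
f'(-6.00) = -19.32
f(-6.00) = 62.14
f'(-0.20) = -0.76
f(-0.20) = 3.91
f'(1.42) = 4.42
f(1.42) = 6.88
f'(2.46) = 7.75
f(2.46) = 13.21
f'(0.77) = 2.34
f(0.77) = 4.68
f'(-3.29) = -10.65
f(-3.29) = 21.53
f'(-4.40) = -14.20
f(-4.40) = 35.32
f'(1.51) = 4.71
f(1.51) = 7.29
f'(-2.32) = -7.54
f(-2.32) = 12.71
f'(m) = 3.2*m - 0.12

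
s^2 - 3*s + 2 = (s - 2)*(s - 1)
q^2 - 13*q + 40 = (q - 8)*(q - 5)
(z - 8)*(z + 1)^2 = z^3 - 6*z^2 - 15*z - 8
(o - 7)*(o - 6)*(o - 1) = o^3 - 14*o^2 + 55*o - 42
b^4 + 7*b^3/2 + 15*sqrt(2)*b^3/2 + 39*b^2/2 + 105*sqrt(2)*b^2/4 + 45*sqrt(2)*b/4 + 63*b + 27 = (b + 1/2)*(b + 3)*(b + 3*sqrt(2)/2)*(b + 6*sqrt(2))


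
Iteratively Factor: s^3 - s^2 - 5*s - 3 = (s - 3)*(s^2 + 2*s + 1) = (s - 3)*(s + 1)*(s + 1)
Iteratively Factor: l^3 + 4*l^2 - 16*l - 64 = (l + 4)*(l^2 - 16) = (l - 4)*(l + 4)*(l + 4)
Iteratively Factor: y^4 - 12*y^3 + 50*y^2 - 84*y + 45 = (y - 1)*(y^3 - 11*y^2 + 39*y - 45) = (y - 3)*(y - 1)*(y^2 - 8*y + 15) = (y - 5)*(y - 3)*(y - 1)*(y - 3)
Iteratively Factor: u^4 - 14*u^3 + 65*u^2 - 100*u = (u - 5)*(u^3 - 9*u^2 + 20*u) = (u - 5)*(u - 4)*(u^2 - 5*u) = (u - 5)^2*(u - 4)*(u)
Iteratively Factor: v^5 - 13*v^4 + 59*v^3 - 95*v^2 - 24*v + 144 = (v - 3)*(v^4 - 10*v^3 + 29*v^2 - 8*v - 48) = (v - 3)*(v + 1)*(v^3 - 11*v^2 + 40*v - 48) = (v - 4)*(v - 3)*(v + 1)*(v^2 - 7*v + 12) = (v - 4)*(v - 3)^2*(v + 1)*(v - 4)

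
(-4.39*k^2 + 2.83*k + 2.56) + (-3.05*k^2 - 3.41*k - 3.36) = -7.44*k^2 - 0.58*k - 0.8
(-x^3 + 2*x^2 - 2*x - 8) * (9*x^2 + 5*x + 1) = -9*x^5 + 13*x^4 - 9*x^3 - 80*x^2 - 42*x - 8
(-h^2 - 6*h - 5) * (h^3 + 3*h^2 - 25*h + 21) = -h^5 - 9*h^4 + 2*h^3 + 114*h^2 - h - 105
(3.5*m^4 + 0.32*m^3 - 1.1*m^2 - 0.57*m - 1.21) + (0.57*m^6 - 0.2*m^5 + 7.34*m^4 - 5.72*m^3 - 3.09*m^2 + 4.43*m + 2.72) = 0.57*m^6 - 0.2*m^5 + 10.84*m^4 - 5.4*m^3 - 4.19*m^2 + 3.86*m + 1.51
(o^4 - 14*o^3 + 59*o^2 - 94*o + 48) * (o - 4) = o^5 - 18*o^4 + 115*o^3 - 330*o^2 + 424*o - 192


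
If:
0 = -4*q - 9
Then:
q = -9/4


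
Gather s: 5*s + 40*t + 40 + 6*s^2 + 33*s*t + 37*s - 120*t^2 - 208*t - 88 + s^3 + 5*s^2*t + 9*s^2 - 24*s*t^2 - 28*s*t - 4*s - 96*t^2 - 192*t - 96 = s^3 + s^2*(5*t + 15) + s*(-24*t^2 + 5*t + 38) - 216*t^2 - 360*t - 144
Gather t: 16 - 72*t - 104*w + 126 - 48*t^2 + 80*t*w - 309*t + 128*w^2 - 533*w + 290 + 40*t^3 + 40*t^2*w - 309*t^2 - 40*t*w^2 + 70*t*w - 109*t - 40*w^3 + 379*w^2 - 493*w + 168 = 40*t^3 + t^2*(40*w - 357) + t*(-40*w^2 + 150*w - 490) - 40*w^3 + 507*w^2 - 1130*w + 600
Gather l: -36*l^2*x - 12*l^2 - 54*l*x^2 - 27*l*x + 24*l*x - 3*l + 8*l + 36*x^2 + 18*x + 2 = l^2*(-36*x - 12) + l*(-54*x^2 - 3*x + 5) + 36*x^2 + 18*x + 2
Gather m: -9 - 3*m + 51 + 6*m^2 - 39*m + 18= 6*m^2 - 42*m + 60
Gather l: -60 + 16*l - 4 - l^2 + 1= -l^2 + 16*l - 63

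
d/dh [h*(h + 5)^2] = (h + 5)*(3*h + 5)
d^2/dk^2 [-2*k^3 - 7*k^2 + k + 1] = -12*k - 14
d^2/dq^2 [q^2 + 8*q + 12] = 2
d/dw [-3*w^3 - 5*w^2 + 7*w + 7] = -9*w^2 - 10*w + 7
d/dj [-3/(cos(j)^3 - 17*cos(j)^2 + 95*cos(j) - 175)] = 3*(19 - 3*cos(j))*sin(j)/((cos(j) - 7)^2*(cos(j) - 5)^3)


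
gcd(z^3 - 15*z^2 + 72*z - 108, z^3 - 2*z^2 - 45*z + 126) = z^2 - 9*z + 18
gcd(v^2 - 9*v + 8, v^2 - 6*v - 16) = v - 8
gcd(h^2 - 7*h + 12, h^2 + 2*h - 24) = h - 4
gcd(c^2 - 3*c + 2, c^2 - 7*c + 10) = c - 2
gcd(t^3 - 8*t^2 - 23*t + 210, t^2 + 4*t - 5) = t + 5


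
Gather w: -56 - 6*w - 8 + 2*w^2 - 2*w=2*w^2 - 8*w - 64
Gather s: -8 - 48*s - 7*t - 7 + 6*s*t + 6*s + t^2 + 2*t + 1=s*(6*t - 42) + t^2 - 5*t - 14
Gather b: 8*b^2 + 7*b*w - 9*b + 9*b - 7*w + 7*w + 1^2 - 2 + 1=8*b^2 + 7*b*w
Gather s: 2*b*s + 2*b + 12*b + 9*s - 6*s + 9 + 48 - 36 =14*b + s*(2*b + 3) + 21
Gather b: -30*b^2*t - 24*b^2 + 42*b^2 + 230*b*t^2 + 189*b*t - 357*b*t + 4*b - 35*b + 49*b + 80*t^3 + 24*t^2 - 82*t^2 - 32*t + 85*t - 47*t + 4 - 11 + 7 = b^2*(18 - 30*t) + b*(230*t^2 - 168*t + 18) + 80*t^3 - 58*t^2 + 6*t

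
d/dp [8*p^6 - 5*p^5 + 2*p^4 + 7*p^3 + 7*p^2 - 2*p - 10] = 48*p^5 - 25*p^4 + 8*p^3 + 21*p^2 + 14*p - 2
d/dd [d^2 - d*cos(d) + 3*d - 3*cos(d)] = d*sin(d) + 2*d + 3*sin(d) - cos(d) + 3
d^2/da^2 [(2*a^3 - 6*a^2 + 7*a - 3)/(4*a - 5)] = 4*(16*a^3 - 60*a^2 + 75*a - 29)/(64*a^3 - 240*a^2 + 300*a - 125)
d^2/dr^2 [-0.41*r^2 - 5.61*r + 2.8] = -0.820000000000000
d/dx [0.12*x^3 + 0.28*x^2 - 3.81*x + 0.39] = 0.36*x^2 + 0.56*x - 3.81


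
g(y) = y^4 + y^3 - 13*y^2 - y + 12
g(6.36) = 1373.22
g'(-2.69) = 12.79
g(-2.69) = -46.48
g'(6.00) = 815.00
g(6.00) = 1050.00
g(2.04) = -18.33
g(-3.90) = -9.80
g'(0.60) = -14.66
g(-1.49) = -13.75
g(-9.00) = 4800.00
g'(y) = 4*y^3 + 3*y^2 - 26*y - 1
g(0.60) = 7.07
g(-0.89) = 2.52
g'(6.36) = 984.03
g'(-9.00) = -2440.00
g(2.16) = -18.97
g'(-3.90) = -91.25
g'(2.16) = -2.85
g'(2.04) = -7.60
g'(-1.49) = 31.17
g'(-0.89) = 21.70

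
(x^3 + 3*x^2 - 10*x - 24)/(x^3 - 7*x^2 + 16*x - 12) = (x^2 + 6*x + 8)/(x^2 - 4*x + 4)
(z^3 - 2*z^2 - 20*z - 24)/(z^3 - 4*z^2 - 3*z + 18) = (z^2 - 4*z - 12)/(z^2 - 6*z + 9)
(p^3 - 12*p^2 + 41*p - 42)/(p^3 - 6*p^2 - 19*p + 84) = (p - 2)/(p + 4)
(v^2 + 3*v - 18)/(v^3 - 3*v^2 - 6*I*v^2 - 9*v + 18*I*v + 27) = (v + 6)/(v^2 - 6*I*v - 9)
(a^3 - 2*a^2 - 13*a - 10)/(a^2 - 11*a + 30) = (a^2 + 3*a + 2)/(a - 6)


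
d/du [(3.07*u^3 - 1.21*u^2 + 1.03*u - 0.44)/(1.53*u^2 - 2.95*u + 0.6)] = (4.6971*u^4 - 18.113*u^3 + 7.5196*u^2 - 0.105600000000001*u - 0.68)/(2.3409*u^4 - 9.027*u^3 + 10.5385*u^2 - 3.54*u + 0.36)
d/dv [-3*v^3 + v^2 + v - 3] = -9*v^2 + 2*v + 1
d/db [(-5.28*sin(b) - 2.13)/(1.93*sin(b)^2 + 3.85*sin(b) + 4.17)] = (10.1904*sin(b)^2 + 8.2218*sin(b) - 13.8171)*cos(b)/(3.7249*sin(b)^4 + 14.861*sin(b)^3 + 30.9187*sin(b)^2 + 32.109*sin(b) + 17.3889)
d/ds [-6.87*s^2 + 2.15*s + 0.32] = 2.15 - 13.74*s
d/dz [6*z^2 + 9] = 12*z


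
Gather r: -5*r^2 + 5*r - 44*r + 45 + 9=-5*r^2 - 39*r + 54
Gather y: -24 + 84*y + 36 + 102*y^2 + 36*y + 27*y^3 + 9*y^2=27*y^3 + 111*y^2 + 120*y + 12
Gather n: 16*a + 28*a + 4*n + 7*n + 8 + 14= 44*a + 11*n + 22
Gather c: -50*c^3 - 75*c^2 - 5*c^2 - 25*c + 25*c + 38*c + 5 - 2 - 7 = -50*c^3 - 80*c^2 + 38*c - 4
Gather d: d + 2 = d + 2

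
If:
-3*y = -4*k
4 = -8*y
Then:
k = -3/8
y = -1/2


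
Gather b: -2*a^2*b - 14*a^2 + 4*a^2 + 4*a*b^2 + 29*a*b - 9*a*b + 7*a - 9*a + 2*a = -10*a^2 + 4*a*b^2 + b*(-2*a^2 + 20*a)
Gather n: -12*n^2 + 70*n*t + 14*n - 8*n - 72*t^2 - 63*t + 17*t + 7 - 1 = -12*n^2 + n*(70*t + 6) - 72*t^2 - 46*t + 6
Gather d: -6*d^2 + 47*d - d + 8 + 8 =-6*d^2 + 46*d + 16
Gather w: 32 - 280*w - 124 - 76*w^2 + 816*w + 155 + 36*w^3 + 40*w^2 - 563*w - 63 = 36*w^3 - 36*w^2 - 27*w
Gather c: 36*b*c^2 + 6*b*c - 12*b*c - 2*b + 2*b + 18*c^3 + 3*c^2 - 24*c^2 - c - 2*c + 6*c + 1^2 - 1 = 18*c^3 + c^2*(36*b - 21) + c*(3 - 6*b)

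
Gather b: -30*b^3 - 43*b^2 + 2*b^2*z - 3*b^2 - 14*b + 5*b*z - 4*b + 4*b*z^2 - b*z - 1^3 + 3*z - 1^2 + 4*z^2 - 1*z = -30*b^3 + b^2*(2*z - 46) + b*(4*z^2 + 4*z - 18) + 4*z^2 + 2*z - 2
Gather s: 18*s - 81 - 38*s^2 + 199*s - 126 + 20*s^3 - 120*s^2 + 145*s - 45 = 20*s^3 - 158*s^2 + 362*s - 252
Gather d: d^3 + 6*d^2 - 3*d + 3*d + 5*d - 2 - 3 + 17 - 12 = d^3 + 6*d^2 + 5*d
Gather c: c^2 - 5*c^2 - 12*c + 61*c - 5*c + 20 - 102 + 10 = -4*c^2 + 44*c - 72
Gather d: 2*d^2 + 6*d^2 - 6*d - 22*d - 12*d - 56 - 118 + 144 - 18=8*d^2 - 40*d - 48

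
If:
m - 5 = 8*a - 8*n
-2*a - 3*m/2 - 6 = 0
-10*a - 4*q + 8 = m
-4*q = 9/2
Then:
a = 99/52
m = -85/13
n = 87/26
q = -9/8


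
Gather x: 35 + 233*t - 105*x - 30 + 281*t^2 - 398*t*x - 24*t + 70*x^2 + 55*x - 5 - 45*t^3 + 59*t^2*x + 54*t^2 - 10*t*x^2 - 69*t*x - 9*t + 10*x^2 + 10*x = -45*t^3 + 335*t^2 + 200*t + x^2*(80 - 10*t) + x*(59*t^2 - 467*t - 40)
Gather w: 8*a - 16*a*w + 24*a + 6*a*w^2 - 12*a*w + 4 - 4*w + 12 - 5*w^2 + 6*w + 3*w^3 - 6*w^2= 32*a + 3*w^3 + w^2*(6*a - 11) + w*(2 - 28*a) + 16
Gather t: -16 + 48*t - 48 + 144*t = 192*t - 64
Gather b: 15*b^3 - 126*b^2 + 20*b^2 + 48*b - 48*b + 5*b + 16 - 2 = 15*b^3 - 106*b^2 + 5*b + 14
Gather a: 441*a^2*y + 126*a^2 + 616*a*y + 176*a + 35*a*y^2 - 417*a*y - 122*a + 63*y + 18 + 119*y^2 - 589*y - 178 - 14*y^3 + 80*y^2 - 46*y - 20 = a^2*(441*y + 126) + a*(35*y^2 + 199*y + 54) - 14*y^3 + 199*y^2 - 572*y - 180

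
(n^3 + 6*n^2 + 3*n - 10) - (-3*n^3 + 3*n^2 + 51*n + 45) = 4*n^3 + 3*n^2 - 48*n - 55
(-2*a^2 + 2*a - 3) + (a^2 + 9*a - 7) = -a^2 + 11*a - 10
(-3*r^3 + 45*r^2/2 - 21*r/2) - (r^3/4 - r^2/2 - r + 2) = -13*r^3/4 + 23*r^2 - 19*r/2 - 2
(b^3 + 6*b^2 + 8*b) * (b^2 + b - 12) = b^5 + 7*b^4 + 2*b^3 - 64*b^2 - 96*b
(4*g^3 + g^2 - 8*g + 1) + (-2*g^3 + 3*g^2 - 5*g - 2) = 2*g^3 + 4*g^2 - 13*g - 1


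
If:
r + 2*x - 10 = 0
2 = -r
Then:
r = -2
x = 6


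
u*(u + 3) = u^2 + 3*u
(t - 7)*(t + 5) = t^2 - 2*t - 35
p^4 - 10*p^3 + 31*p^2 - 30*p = p*(p - 5)*(p - 3)*(p - 2)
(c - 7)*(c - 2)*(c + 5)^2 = c^4 + c^3 - 51*c^2 - 85*c + 350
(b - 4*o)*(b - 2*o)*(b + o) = b^3 - 5*b^2*o + 2*b*o^2 + 8*o^3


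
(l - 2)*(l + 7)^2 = l^3 + 12*l^2 + 21*l - 98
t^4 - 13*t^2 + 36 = (t - 3)*(t - 2)*(t + 2)*(t + 3)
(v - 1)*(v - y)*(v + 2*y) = v^3 + v^2*y - v^2 - 2*v*y^2 - v*y + 2*y^2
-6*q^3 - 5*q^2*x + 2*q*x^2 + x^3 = (-2*q + x)*(q + x)*(3*q + x)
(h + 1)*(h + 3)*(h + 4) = h^3 + 8*h^2 + 19*h + 12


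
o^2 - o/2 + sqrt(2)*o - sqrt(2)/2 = (o - 1/2)*(o + sqrt(2))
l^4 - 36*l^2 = l^2*(l - 6)*(l + 6)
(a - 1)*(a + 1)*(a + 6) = a^3 + 6*a^2 - a - 6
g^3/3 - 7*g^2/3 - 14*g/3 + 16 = (g/3 + 1)*(g - 8)*(g - 2)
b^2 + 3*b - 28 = (b - 4)*(b + 7)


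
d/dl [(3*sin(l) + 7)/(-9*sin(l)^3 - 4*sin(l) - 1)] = (54*sin(l)^3 + 189*sin(l)^2 + 25)*cos(l)/(9*sin(l)^3 + 4*sin(l) + 1)^2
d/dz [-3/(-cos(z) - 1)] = 3*sin(z)/(cos(z) + 1)^2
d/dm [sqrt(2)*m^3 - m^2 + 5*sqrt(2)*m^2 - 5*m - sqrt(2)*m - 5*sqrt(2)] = 3*sqrt(2)*m^2 - 2*m + 10*sqrt(2)*m - 5 - sqrt(2)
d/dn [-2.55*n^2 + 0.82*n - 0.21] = 0.82 - 5.1*n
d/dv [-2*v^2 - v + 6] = -4*v - 1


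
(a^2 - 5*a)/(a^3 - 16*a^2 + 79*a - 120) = a/(a^2 - 11*a + 24)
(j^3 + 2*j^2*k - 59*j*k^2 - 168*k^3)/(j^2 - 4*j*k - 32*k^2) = (j^2 + 10*j*k + 21*k^2)/(j + 4*k)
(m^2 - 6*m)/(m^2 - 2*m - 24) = m/(m + 4)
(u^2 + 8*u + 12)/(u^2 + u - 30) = (u + 2)/(u - 5)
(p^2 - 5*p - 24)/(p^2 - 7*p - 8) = (p + 3)/(p + 1)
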